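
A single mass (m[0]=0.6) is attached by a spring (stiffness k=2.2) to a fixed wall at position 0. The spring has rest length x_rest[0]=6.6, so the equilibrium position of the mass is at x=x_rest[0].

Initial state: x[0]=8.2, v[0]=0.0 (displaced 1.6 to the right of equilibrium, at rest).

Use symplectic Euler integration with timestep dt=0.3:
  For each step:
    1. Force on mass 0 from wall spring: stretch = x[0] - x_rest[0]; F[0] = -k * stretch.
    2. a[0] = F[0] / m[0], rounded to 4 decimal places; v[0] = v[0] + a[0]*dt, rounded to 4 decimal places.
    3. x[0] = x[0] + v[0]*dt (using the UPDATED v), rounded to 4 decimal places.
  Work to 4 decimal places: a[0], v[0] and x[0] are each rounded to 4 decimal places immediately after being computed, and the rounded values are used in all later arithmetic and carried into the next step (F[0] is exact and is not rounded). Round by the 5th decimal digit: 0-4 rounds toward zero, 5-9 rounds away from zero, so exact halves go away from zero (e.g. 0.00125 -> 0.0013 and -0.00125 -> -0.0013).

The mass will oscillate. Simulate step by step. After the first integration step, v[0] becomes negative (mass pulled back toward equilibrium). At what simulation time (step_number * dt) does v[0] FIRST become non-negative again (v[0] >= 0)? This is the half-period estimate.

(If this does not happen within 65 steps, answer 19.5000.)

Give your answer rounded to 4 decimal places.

Answer: 1.8000

Derivation:
Step 0: x=[8.2000] v=[0.0000]
Step 1: x=[7.6720] v=[-1.7600]
Step 2: x=[6.7902] v=[-2.9392]
Step 3: x=[5.8457] v=[-3.1484]
Step 4: x=[5.1501] v=[-2.3187]
Step 5: x=[4.9330] v=[-0.7238]
Step 6: x=[5.2660] v=[1.1099]
First v>=0 after going negative at step 6, time=1.8000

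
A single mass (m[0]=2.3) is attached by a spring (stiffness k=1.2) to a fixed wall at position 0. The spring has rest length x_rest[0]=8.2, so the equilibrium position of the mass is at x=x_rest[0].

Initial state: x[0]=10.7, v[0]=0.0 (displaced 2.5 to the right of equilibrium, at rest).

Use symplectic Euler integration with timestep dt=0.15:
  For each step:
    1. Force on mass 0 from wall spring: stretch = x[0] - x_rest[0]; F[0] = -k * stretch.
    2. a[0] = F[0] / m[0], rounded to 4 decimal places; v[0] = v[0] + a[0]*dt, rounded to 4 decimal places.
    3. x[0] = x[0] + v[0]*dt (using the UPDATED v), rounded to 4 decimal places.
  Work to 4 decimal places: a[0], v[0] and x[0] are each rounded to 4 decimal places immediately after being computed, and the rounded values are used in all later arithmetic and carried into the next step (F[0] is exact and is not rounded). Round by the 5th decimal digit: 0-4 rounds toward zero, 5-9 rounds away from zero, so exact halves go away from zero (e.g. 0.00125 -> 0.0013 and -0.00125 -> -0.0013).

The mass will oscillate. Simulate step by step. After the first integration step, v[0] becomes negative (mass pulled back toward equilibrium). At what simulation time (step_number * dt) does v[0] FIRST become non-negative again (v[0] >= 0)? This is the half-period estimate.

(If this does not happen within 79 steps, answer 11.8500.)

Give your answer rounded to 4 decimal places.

Step 0: x=[10.7000] v=[0.0000]
Step 1: x=[10.6707] v=[-0.1956]
Step 2: x=[10.6124] v=[-0.3890]
Step 3: x=[10.5257] v=[-0.5778]
Step 4: x=[10.4117] v=[-0.7598]
Step 5: x=[10.2718] v=[-0.9329]
Step 6: x=[10.1076] v=[-1.0950]
Step 7: x=[9.9210] v=[-1.2443]
Step 8: x=[9.7142] v=[-1.3790]
Step 9: x=[9.4896] v=[-1.4975]
Step 10: x=[9.2498] v=[-1.5984]
Step 11: x=[8.9977] v=[-1.6806]
Step 12: x=[8.7363] v=[-1.7430]
Step 13: x=[8.4686] v=[-1.7850]
Step 14: x=[8.1977] v=[-1.8060]
Step 15: x=[7.9268] v=[-1.8058]
Step 16: x=[7.6591] v=[-1.7844]
Step 17: x=[7.3978] v=[-1.7421]
Step 18: x=[7.1459] v=[-1.6793]
Step 19: x=[6.9064] v=[-1.5968]
Step 20: x=[6.6821] v=[-1.4956]
Step 21: x=[6.4756] v=[-1.3768]
Step 22: x=[6.2893] v=[-1.2418]
Step 23: x=[6.1255] v=[-1.0923]
Step 24: x=[5.9860] v=[-0.9300]
Step 25: x=[5.8725] v=[-0.7567]
Step 26: x=[5.7863] v=[-0.5746]
Step 27: x=[5.7284] v=[-0.3857]
Step 28: x=[5.6996] v=[-0.1923]
Step 29: x=[5.7001] v=[0.0034]
First v>=0 after going negative at step 29, time=4.3500

Answer: 4.3500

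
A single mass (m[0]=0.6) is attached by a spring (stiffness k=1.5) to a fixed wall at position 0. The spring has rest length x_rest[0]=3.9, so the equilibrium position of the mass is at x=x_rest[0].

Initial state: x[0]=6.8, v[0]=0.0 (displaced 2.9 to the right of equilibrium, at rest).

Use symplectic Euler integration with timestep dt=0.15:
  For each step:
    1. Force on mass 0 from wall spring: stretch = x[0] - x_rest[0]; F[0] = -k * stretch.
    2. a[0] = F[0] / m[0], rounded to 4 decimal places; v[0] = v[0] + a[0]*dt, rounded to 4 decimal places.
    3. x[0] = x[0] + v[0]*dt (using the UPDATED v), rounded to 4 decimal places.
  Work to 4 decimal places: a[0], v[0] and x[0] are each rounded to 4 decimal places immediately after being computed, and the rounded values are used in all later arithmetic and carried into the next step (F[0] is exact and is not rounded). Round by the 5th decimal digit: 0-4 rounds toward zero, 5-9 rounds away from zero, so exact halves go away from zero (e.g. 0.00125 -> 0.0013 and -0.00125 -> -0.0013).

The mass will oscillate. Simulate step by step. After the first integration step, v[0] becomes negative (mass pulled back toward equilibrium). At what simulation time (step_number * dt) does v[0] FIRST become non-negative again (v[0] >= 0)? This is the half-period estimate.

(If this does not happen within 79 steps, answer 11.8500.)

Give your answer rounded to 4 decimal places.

Step 0: x=[6.8000] v=[0.0000]
Step 1: x=[6.6369] v=[-1.0875]
Step 2: x=[6.3198] v=[-2.1138]
Step 3: x=[5.8666] v=[-3.0212]
Step 4: x=[5.3028] v=[-3.7587]
Step 5: x=[4.6601] v=[-4.2848]
Step 6: x=[3.9746] v=[-4.5698]
Step 7: x=[3.2849] v=[-4.5978]
Step 8: x=[2.6298] v=[-4.3671]
Step 9: x=[2.0462] v=[-3.8908]
Step 10: x=[1.5669] v=[-3.1956]
Step 11: x=[1.2188] v=[-2.3207]
Step 12: x=[1.0215] v=[-1.3153]
Step 13: x=[0.9861] v=[-0.2359]
Step 14: x=[1.1146] v=[0.8568]
First v>=0 after going negative at step 14, time=2.1000

Answer: 2.1000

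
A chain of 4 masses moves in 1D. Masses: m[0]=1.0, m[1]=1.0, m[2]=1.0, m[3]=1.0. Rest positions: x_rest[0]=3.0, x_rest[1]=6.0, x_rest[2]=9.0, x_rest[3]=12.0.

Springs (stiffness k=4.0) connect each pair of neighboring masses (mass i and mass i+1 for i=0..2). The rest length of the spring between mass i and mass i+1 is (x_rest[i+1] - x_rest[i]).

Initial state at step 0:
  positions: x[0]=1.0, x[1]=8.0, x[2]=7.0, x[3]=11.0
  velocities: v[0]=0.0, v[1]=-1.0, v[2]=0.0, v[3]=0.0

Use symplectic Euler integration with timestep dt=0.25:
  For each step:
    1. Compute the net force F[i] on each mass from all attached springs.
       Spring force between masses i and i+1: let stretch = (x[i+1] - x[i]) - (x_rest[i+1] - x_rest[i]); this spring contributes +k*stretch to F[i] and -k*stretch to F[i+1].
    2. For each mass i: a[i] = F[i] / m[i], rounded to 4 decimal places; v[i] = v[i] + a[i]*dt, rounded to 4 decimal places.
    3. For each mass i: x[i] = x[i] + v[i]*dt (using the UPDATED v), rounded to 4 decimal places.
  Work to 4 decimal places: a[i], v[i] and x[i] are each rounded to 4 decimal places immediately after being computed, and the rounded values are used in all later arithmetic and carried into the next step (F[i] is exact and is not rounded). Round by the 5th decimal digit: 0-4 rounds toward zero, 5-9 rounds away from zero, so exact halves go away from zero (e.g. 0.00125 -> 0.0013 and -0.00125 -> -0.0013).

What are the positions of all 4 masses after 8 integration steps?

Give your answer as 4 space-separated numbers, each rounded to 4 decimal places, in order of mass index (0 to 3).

Step 0: x=[1.0000 8.0000 7.0000 11.0000] v=[0.0000 -1.0000 0.0000 0.0000]
Step 1: x=[2.0000 5.7500 8.2500 10.7500] v=[4.0000 -9.0000 5.0000 -1.0000]
Step 2: x=[3.1875 3.1875 9.5000 10.6250] v=[4.7500 -10.2500 5.0000 -0.5000]
Step 3: x=[3.6250 2.2031 9.4531 10.9688] v=[1.7500 -3.9375 -0.1875 1.3750]
Step 4: x=[2.9570 3.3867 7.9727 11.6836] v=[-2.6719 4.7344 -5.9218 2.8593]
Step 5: x=[1.6465 5.6094 6.2735 12.2207] v=[-5.2422 8.8907 -6.7969 2.1484]
Step 6: x=[0.5767 7.0074 5.8951 12.0210] v=[-4.2793 5.5919 -1.5138 -0.7988]
Step 7: x=[0.3646 6.5196 7.3262 11.0398] v=[-0.8486 -1.9511 5.7244 -3.9247]
Step 8: x=[0.9412 4.6947 9.4841 9.8802] v=[2.3064 -7.2995 8.6314 -4.6383]

Answer: 0.9412 4.6947 9.4841 9.8802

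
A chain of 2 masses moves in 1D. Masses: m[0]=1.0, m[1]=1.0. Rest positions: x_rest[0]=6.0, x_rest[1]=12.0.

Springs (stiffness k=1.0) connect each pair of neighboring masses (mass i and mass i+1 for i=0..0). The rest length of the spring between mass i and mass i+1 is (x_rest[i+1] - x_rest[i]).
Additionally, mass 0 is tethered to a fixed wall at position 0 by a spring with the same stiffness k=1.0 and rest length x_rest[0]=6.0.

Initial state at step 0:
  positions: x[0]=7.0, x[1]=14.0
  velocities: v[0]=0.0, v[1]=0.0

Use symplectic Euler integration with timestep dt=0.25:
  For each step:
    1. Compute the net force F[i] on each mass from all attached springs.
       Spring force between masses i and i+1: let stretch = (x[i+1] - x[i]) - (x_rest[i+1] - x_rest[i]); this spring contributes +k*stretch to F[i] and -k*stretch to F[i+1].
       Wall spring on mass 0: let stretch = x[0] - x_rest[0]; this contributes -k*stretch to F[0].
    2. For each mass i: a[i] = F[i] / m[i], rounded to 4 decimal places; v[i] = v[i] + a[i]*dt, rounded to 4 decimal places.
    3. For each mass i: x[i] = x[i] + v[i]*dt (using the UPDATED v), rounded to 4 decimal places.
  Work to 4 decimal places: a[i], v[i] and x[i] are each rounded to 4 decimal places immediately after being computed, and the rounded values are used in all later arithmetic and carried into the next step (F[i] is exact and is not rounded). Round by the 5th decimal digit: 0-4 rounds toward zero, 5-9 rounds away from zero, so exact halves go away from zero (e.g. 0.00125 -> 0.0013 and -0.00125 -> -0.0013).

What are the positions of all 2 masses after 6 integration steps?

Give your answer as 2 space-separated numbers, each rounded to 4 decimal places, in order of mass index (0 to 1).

Step 0: x=[7.0000 14.0000] v=[0.0000 0.0000]
Step 1: x=[7.0000 13.9375] v=[0.0000 -0.2500]
Step 2: x=[6.9961 13.8164] v=[-0.0156 -0.4844]
Step 3: x=[6.9812 13.6440] v=[-0.0596 -0.6895]
Step 4: x=[6.9464 13.4302] v=[-0.1392 -0.8552]
Step 5: x=[6.8827 13.1862] v=[-0.2549 -0.9762]
Step 6: x=[6.7828 12.9232] v=[-0.3997 -1.0521]

Answer: 6.7828 12.9232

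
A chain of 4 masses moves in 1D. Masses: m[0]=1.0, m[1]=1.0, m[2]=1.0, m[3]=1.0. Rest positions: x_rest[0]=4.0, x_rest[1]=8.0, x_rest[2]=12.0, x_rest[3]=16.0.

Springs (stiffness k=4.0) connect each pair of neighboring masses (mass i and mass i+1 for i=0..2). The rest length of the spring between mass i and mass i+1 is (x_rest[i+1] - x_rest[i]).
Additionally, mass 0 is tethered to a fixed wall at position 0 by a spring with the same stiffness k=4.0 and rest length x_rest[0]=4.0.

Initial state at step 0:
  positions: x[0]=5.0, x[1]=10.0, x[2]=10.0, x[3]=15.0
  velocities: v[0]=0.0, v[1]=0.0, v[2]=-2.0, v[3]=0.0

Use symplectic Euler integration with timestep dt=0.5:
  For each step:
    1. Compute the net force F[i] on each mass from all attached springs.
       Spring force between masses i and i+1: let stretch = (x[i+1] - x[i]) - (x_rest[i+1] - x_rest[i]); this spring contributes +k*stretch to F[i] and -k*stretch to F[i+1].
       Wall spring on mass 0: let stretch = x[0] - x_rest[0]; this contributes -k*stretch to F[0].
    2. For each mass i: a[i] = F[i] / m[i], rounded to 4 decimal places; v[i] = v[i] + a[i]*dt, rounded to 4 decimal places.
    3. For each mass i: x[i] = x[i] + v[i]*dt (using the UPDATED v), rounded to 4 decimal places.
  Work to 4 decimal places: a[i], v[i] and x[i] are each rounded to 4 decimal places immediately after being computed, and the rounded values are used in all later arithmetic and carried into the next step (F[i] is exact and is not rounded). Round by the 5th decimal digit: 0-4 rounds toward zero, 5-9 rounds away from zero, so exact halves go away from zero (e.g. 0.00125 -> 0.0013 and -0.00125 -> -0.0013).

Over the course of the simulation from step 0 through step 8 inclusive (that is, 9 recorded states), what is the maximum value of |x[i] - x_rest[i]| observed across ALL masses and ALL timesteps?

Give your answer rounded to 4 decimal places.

Answer: 4.0000

Derivation:
Step 0: x=[5.0000 10.0000 10.0000 15.0000] v=[0.0000 0.0000 -2.0000 0.0000]
Step 1: x=[5.0000 5.0000 14.0000 14.0000] v=[0.0000 -10.0000 8.0000 -2.0000]
Step 2: x=[0.0000 9.0000 9.0000 17.0000] v=[-10.0000 8.0000 -10.0000 6.0000]
Step 3: x=[4.0000 4.0000 12.0000 16.0000] v=[8.0000 -10.0000 6.0000 -2.0000]
Step 4: x=[4.0000 7.0000 11.0000 15.0000] v=[0.0000 6.0000 -2.0000 -2.0000]
Step 5: x=[3.0000 11.0000 10.0000 14.0000] v=[-2.0000 8.0000 -2.0000 -2.0000]
Step 6: x=[7.0000 6.0000 14.0000 13.0000] v=[8.0000 -10.0000 8.0000 -2.0000]
Step 7: x=[3.0000 10.0000 9.0000 17.0000] v=[-8.0000 8.0000 -10.0000 8.0000]
Step 8: x=[3.0000 6.0000 13.0000 17.0000] v=[0.0000 -8.0000 8.0000 0.0000]
Max displacement = 4.0000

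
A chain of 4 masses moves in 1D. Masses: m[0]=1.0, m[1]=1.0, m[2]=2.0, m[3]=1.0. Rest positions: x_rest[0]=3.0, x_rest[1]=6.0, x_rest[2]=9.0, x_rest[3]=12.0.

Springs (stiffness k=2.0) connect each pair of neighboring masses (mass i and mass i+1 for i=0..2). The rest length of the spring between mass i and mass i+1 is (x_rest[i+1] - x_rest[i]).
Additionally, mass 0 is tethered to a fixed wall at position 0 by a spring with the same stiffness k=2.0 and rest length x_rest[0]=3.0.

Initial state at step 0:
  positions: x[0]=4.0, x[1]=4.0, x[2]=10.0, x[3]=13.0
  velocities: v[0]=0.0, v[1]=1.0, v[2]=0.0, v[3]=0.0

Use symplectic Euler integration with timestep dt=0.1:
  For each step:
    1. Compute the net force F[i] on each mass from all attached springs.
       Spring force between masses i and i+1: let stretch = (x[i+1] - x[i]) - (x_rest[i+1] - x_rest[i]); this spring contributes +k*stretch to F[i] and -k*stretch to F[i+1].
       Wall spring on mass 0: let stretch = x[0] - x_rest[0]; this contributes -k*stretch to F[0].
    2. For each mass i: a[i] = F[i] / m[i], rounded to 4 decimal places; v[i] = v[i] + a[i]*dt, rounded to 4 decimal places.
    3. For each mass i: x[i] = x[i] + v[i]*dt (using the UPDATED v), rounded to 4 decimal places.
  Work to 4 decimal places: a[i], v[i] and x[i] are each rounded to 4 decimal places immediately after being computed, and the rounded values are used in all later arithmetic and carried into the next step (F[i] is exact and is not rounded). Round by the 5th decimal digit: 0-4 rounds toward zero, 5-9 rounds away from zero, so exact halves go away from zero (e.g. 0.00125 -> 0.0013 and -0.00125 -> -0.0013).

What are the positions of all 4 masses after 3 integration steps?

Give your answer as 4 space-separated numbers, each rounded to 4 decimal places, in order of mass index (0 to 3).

Step 0: x=[4.0000 4.0000 10.0000 13.0000] v=[0.0000 1.0000 0.0000 0.0000]
Step 1: x=[3.9200 4.2200 9.9700 13.0000] v=[-0.8000 2.2000 -0.3000 0.0000]
Step 2: x=[3.7676 4.5490 9.9128 12.9994] v=[-1.5240 3.2900 -0.5720 -0.0060]
Step 3: x=[3.5555 4.9697 9.8328 12.9971] v=[-2.1212 4.2065 -0.7997 -0.0233]

Answer: 3.5555 4.9697 9.8328 12.9971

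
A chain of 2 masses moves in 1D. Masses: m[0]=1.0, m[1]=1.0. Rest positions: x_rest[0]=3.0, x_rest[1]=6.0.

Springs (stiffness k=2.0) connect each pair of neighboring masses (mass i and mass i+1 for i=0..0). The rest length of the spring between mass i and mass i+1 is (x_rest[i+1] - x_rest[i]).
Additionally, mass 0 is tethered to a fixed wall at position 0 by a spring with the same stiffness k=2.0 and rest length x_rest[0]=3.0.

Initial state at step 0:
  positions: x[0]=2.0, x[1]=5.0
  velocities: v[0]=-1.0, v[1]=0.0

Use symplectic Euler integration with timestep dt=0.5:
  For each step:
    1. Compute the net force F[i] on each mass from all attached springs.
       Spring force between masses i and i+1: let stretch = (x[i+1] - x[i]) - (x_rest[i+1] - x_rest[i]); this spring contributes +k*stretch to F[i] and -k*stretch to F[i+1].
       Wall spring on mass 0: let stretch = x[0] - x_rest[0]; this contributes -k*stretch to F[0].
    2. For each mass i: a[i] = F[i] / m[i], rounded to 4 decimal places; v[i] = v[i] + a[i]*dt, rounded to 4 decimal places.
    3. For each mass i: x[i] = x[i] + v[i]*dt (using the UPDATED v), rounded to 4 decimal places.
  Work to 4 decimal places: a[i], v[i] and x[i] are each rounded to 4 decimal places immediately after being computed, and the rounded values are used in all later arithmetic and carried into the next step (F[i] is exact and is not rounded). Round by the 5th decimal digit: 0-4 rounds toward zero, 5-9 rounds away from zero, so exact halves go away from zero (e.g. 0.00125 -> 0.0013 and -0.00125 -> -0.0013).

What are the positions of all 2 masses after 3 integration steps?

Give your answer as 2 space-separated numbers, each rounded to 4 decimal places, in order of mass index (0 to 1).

Step 0: x=[2.0000 5.0000] v=[-1.0000 0.0000]
Step 1: x=[2.0000 5.0000] v=[0.0000 0.0000]
Step 2: x=[2.5000 5.0000] v=[1.0000 0.0000]
Step 3: x=[3.0000 5.2500] v=[1.0000 0.5000]

Answer: 3.0000 5.2500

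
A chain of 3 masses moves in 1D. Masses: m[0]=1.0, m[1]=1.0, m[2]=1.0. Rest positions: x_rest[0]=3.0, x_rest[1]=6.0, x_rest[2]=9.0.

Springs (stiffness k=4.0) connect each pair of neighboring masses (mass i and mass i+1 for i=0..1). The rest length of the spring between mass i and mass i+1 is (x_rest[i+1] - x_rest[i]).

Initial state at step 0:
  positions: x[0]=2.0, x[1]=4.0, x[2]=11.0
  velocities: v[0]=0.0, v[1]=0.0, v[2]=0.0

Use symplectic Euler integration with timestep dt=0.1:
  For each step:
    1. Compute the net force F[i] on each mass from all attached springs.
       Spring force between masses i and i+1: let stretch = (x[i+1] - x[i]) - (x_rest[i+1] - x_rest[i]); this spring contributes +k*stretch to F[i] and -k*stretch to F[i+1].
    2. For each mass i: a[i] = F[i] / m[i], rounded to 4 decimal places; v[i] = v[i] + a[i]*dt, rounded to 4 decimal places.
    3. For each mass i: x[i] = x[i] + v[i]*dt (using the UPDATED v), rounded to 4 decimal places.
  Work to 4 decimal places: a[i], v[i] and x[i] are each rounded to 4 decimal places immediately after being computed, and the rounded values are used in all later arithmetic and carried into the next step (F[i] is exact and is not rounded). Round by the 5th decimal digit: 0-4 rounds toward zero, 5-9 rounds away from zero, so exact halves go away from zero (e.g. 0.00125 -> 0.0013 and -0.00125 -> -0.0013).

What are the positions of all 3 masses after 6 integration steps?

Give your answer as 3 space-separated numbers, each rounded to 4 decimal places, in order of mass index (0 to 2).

Step 0: x=[2.0000 4.0000 11.0000] v=[0.0000 0.0000 0.0000]
Step 1: x=[1.9600 4.2000 10.8400] v=[-0.4000 2.0000 -1.6000]
Step 2: x=[1.8896 4.5760 10.5344] v=[-0.7040 3.7600 -3.0560]
Step 3: x=[1.8067 5.0829 10.1105] v=[-0.8294 5.0688 -4.2394]
Step 4: x=[1.7348 5.6598 9.6055] v=[-0.7189 5.7694 -5.0504]
Step 5: x=[1.6999 6.2376 9.0626] v=[-0.3489 5.7777 -5.4287]
Step 6: x=[1.7265 6.7469 8.5267] v=[0.2662 5.0926 -5.3587]

Answer: 1.7265 6.7469 8.5267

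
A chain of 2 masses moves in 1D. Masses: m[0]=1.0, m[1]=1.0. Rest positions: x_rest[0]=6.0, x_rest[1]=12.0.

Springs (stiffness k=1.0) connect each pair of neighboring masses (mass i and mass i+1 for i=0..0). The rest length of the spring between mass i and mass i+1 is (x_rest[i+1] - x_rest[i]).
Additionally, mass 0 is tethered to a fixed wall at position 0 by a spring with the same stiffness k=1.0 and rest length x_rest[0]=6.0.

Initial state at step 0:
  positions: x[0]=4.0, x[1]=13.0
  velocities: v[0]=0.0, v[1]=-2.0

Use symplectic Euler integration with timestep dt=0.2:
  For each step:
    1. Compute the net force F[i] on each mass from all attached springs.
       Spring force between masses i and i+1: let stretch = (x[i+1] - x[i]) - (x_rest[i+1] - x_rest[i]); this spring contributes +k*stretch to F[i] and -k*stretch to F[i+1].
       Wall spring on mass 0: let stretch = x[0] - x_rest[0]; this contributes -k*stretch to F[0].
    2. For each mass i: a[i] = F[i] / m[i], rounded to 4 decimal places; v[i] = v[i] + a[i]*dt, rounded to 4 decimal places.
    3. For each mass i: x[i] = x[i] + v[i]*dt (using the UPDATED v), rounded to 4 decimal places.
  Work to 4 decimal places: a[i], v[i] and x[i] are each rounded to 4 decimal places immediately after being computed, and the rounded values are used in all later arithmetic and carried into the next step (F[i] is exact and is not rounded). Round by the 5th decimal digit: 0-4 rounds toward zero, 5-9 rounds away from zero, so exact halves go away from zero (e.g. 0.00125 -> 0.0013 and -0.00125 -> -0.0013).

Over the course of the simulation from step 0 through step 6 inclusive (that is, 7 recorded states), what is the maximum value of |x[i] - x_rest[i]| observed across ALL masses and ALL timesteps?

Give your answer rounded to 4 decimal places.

Step 0: x=[4.0000 13.0000] v=[0.0000 -2.0000]
Step 1: x=[4.2000 12.4800] v=[1.0000 -2.6000]
Step 2: x=[4.5632 11.8688] v=[1.8160 -3.0560]
Step 3: x=[5.0361 11.2054] v=[2.3645 -3.3171]
Step 4: x=[5.5543 10.5352] v=[2.5911 -3.3510]
Step 5: x=[6.0496 9.9058] v=[2.4764 -3.1472]
Step 6: x=[6.4571 9.3621] v=[2.0377 -2.7184]
Max displacement = 2.6379

Answer: 2.6379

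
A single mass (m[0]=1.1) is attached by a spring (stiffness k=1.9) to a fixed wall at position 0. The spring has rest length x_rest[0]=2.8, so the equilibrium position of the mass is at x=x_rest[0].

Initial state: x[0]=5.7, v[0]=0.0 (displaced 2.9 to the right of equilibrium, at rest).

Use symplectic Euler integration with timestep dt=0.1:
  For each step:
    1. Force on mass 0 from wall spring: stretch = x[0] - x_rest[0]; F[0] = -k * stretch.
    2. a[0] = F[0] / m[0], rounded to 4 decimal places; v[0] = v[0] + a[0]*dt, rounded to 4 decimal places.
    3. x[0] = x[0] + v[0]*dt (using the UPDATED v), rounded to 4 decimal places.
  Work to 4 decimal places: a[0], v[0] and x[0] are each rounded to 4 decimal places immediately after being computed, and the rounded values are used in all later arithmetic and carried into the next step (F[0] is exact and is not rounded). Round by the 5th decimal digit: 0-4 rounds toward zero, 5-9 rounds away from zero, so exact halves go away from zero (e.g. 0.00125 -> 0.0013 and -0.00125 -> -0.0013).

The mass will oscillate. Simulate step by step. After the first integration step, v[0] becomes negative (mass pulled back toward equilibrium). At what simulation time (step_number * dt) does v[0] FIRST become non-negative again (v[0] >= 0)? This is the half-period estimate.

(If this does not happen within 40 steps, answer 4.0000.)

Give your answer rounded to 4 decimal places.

Step 0: x=[5.7000] v=[0.0000]
Step 1: x=[5.6499] v=[-0.5009]
Step 2: x=[5.5506] v=[-0.9932]
Step 3: x=[5.4038] v=[-1.4683]
Step 4: x=[5.2120] v=[-1.9181]
Step 5: x=[4.9785] v=[-2.3347]
Step 6: x=[4.7074] v=[-2.7110]
Step 7: x=[4.4034] v=[-3.0405]
Step 8: x=[4.0717] v=[-3.3175]
Step 9: x=[3.7180] v=[-3.5372]
Step 10: x=[3.3484] v=[-3.6958]
Step 11: x=[2.9694] v=[-3.7905]
Step 12: x=[2.5874] v=[-3.8198]
Step 13: x=[2.2091] v=[-3.7831]
Step 14: x=[1.8410] v=[-3.6810]
Step 15: x=[1.4895] v=[-3.5154]
Step 16: x=[1.1606] v=[-3.2890]
Step 17: x=[0.8600] v=[-3.0058]
Step 18: x=[0.5929] v=[-2.6707]
Step 19: x=[0.3640] v=[-2.2895]
Step 20: x=[0.1771] v=[-1.8687]
Step 21: x=[0.0355] v=[-1.4157]
Step 22: x=[-0.0583] v=[-0.9382]
Step 23: x=[-0.1028] v=[-0.4445]
Step 24: x=[-0.0971] v=[0.0569]
First v>=0 after going negative at step 24, time=2.4000

Answer: 2.4000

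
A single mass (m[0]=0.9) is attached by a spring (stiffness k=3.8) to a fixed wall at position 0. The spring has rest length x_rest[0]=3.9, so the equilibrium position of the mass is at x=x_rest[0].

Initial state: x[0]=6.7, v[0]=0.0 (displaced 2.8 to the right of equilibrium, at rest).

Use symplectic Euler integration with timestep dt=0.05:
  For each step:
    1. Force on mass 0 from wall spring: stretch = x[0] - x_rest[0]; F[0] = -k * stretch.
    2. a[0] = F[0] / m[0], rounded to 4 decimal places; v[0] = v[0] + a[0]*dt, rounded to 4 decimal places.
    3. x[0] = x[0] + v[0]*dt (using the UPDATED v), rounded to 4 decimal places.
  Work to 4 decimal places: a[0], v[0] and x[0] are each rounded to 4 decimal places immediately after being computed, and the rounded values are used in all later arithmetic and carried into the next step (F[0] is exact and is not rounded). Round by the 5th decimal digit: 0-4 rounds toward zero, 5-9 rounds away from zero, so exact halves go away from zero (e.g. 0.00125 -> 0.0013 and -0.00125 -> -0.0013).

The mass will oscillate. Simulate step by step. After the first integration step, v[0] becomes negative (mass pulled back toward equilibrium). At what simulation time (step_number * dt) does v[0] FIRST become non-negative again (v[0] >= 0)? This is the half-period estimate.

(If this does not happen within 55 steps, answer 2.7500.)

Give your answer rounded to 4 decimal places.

Answer: 1.5500

Derivation:
Step 0: x=[6.7000] v=[0.0000]
Step 1: x=[6.6704] v=[-0.5911]
Step 2: x=[6.6116] v=[-1.1760]
Step 3: x=[6.5242] v=[-1.7485]
Step 4: x=[6.4091] v=[-2.3025]
Step 5: x=[6.2675] v=[-2.8322]
Step 6: x=[6.1009] v=[-3.3320]
Step 7: x=[5.9111] v=[-3.7966]
Step 8: x=[5.7000] v=[-4.2212]
Step 9: x=[5.4699] v=[-4.6012]
Step 10: x=[5.2233] v=[-4.9326]
Step 11: x=[4.9627] v=[-5.2120]
Step 12: x=[4.6909] v=[-5.4364]
Step 13: x=[4.4107] v=[-5.6034]
Step 14: x=[4.1251] v=[-5.7112]
Step 15: x=[3.8372] v=[-5.7587]
Step 16: x=[3.5499] v=[-5.7454]
Step 17: x=[3.2663] v=[-5.6715]
Step 18: x=[2.9894] v=[-5.5377]
Step 19: x=[2.7221] v=[-5.3455]
Step 20: x=[2.4673] v=[-5.0968]
Step 21: x=[2.2276] v=[-4.7943]
Step 22: x=[2.0055] v=[-4.4412]
Step 23: x=[1.8034] v=[-4.0413]
Step 24: x=[1.6235] v=[-3.5987]
Step 25: x=[1.4676] v=[-3.1181]
Step 26: x=[1.3374] v=[-2.6046]
Step 27: x=[1.2342] v=[-2.0636]
Step 28: x=[1.1592] v=[-1.5008]
Step 29: x=[1.1131] v=[-0.9222]
Step 30: x=[1.0964] v=[-0.3339]
Step 31: x=[1.1093] v=[0.2580]
First v>=0 after going negative at step 31, time=1.5500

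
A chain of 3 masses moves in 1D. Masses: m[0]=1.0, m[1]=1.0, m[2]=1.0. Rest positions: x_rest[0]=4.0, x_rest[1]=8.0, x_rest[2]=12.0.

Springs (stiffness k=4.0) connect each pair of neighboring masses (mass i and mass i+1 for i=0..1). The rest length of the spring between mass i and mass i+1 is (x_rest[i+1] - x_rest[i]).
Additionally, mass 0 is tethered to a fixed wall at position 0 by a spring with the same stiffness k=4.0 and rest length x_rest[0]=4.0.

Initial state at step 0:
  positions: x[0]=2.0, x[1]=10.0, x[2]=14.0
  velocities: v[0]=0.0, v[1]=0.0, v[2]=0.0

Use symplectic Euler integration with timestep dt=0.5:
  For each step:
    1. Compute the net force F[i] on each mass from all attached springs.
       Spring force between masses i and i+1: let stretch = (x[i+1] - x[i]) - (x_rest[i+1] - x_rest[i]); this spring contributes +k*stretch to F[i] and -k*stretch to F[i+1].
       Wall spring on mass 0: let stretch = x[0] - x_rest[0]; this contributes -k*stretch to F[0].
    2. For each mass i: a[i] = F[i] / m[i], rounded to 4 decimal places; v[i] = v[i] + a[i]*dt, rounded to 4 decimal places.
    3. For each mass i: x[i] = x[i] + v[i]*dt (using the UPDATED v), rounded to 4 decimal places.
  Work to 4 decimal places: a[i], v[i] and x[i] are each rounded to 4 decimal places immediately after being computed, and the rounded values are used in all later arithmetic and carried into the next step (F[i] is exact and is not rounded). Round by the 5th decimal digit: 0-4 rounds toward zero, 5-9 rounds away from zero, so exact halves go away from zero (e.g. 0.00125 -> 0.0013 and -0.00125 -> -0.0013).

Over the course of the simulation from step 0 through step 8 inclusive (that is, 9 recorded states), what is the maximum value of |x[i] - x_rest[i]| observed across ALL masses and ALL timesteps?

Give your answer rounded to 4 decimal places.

Step 0: x=[2.0000 10.0000 14.0000] v=[0.0000 0.0000 0.0000]
Step 1: x=[8.0000 6.0000 14.0000] v=[12.0000 -8.0000 0.0000]
Step 2: x=[4.0000 12.0000 10.0000] v=[-8.0000 12.0000 -8.0000]
Step 3: x=[4.0000 8.0000 12.0000] v=[0.0000 -8.0000 4.0000]
Step 4: x=[4.0000 4.0000 14.0000] v=[0.0000 -8.0000 4.0000]
Step 5: x=[0.0000 10.0000 10.0000] v=[-8.0000 12.0000 -8.0000]
Step 6: x=[6.0000 6.0000 10.0000] v=[12.0000 -8.0000 0.0000]
Step 7: x=[6.0000 6.0000 10.0000] v=[0.0000 0.0000 0.0000]
Step 8: x=[0.0000 10.0000 10.0000] v=[-12.0000 8.0000 0.0000]
Max displacement = 4.0000

Answer: 4.0000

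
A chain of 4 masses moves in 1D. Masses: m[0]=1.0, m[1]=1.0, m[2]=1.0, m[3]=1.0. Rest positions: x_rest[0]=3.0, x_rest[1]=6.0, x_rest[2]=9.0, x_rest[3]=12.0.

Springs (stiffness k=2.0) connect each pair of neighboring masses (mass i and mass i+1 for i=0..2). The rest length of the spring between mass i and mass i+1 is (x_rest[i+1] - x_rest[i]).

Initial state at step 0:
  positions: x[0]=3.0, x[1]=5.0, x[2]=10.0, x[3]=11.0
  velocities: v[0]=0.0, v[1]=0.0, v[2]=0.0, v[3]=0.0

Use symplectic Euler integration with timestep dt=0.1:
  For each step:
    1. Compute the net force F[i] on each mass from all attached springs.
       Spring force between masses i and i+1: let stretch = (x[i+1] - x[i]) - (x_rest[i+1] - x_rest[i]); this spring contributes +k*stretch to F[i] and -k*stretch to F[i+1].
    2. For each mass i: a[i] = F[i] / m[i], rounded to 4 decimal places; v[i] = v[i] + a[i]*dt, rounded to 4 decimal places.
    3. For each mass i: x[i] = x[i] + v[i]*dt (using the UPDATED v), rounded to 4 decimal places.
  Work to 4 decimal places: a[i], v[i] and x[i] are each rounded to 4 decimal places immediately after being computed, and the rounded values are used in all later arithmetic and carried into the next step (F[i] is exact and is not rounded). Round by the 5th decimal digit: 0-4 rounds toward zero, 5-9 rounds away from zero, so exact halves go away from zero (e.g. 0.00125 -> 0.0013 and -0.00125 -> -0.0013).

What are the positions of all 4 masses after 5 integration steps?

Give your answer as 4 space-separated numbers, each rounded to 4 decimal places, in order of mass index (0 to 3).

Step 0: x=[3.0000 5.0000 10.0000 11.0000] v=[0.0000 0.0000 0.0000 0.0000]
Step 1: x=[2.9800 5.0600 9.9200 11.0400] v=[-0.2000 0.6000 -0.8000 0.4000]
Step 2: x=[2.9416 5.1756 9.7652 11.1176] v=[-0.3840 1.1560 -1.5480 0.7760]
Step 3: x=[2.8879 5.3383 9.5457 11.2282] v=[-0.5372 1.6271 -2.1954 1.1055]
Step 4: x=[2.8232 5.5362 9.2757 11.3651] v=[-0.6471 1.9785 -2.7004 1.3690]
Step 5: x=[2.7528 5.7546 8.9727 11.5202] v=[-0.7045 2.1838 -3.0304 1.5511]

Answer: 2.7528 5.7546 8.9727 11.5202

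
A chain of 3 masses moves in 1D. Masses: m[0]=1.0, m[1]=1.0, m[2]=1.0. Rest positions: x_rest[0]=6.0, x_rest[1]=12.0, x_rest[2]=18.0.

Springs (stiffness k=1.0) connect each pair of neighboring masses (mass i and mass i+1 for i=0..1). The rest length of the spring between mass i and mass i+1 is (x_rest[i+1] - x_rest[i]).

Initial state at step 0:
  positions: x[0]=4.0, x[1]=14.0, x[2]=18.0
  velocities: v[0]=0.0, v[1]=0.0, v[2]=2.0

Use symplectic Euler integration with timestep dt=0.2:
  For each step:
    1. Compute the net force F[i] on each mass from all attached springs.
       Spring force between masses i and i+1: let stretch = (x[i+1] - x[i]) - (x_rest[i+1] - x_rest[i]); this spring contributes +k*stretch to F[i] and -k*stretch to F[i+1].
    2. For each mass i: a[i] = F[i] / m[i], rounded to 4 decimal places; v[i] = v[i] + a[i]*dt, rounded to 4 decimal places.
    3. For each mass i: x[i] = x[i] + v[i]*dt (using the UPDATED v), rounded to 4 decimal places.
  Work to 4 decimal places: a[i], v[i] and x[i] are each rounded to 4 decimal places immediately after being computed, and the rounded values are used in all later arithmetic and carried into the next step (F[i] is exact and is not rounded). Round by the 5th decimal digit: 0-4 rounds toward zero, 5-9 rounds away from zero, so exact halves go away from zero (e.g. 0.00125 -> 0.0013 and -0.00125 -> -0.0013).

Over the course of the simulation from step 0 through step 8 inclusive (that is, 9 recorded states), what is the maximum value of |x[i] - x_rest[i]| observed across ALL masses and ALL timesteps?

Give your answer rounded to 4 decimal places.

Step 0: x=[4.0000 14.0000 18.0000] v=[0.0000 0.0000 2.0000]
Step 1: x=[4.1600 13.7600 18.4800] v=[0.8000 -1.2000 2.4000]
Step 2: x=[4.4640 13.3248 19.0112] v=[1.5200 -2.1760 2.6560]
Step 3: x=[4.8824 12.7626 19.5549] v=[2.0922 -2.8109 2.7187]
Step 4: x=[5.3760 12.1569 20.0669] v=[2.4682 -3.0285 2.5602]
Step 5: x=[5.9009 11.5964 20.5025] v=[2.6244 -2.8027 2.1782]
Step 6: x=[6.4136 11.1643 20.8219] v=[2.5635 -2.1606 1.5970]
Step 7: x=[6.8763 10.9285 20.9950] v=[2.3136 -1.1792 0.8655]
Step 8: x=[7.2611 10.9332 21.0054] v=[1.9240 0.0237 0.0522]
Max displacement = 3.0054

Answer: 3.0054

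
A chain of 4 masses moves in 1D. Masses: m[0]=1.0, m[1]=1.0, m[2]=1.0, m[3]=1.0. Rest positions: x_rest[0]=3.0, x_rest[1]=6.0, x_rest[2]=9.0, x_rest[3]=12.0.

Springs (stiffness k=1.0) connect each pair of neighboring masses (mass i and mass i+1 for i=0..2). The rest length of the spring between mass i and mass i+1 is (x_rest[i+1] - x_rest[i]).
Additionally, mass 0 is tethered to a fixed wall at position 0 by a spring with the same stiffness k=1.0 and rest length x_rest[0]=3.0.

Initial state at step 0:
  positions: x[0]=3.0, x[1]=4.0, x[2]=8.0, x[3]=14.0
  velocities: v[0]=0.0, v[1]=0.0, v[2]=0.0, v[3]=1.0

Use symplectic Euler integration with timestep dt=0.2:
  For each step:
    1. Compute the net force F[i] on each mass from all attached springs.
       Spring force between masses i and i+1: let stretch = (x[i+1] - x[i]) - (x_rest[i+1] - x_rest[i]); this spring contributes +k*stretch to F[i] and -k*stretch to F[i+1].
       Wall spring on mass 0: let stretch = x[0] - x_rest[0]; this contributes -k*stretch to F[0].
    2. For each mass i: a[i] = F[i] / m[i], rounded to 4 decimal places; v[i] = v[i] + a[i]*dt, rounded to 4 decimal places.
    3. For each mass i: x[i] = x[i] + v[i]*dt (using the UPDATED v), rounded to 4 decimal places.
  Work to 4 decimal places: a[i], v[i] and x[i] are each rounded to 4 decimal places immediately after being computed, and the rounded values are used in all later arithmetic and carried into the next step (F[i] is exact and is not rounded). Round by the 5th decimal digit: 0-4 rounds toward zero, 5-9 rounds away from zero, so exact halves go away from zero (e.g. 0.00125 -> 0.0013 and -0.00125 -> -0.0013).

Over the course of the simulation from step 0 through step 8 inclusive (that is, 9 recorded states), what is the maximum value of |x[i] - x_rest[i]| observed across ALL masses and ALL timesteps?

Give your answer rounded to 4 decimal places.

Answer: 2.0800

Derivation:
Step 0: x=[3.0000 4.0000 8.0000 14.0000] v=[0.0000 0.0000 0.0000 1.0000]
Step 1: x=[2.9200 4.1200 8.0800 14.0800] v=[-0.4000 0.6000 0.4000 0.4000]
Step 2: x=[2.7712 4.3504 8.2416 14.0400] v=[-0.7440 1.1520 0.8080 -0.2000]
Step 3: x=[2.5747 4.6733 8.4795 13.8881] v=[-0.9824 1.6144 1.1894 -0.7597]
Step 4: x=[2.3592 5.0645 8.7815 13.6398] v=[-1.0776 1.9559 1.5099 -1.2414]
Step 5: x=[2.1575 5.4961 9.1291 13.3172] v=[-1.0084 2.1582 1.7382 -1.6131]
Step 6: x=[2.0031 5.9395 9.4989 12.9471] v=[-0.7722 2.2171 1.8492 -1.8507]
Step 7: x=[1.9260 6.3678 9.8643 12.5590] v=[-0.3855 2.1417 1.8270 -1.9403]
Step 8: x=[1.9495 6.7583 10.1976 12.1832] v=[0.1177 1.9526 1.6666 -1.8792]
Max displacement = 2.0800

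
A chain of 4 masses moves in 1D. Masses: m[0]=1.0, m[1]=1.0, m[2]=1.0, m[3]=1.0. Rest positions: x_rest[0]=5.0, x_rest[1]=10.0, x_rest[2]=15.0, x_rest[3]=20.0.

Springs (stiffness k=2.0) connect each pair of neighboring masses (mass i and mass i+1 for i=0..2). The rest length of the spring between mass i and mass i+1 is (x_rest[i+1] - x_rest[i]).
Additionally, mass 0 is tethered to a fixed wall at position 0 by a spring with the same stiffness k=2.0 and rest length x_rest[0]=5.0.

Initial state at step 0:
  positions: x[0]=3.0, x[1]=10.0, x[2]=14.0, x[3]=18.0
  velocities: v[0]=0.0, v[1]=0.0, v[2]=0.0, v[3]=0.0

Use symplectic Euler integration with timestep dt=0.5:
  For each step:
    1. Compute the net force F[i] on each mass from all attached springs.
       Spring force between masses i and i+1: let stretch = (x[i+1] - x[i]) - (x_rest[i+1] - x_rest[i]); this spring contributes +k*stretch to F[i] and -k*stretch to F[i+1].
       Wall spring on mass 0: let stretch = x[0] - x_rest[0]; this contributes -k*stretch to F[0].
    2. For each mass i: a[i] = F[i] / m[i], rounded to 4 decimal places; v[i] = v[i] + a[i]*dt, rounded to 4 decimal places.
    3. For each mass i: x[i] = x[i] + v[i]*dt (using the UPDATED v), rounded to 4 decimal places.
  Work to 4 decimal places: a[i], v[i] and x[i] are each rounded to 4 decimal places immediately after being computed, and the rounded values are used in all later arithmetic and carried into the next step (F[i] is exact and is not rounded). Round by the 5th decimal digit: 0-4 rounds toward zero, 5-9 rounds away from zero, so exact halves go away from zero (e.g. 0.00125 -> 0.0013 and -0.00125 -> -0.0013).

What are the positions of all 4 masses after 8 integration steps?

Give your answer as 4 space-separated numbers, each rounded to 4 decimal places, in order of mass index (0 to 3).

Answer: 5.9062 10.9337 13.8985 21.8400

Derivation:
Step 0: x=[3.0000 10.0000 14.0000 18.0000] v=[0.0000 0.0000 0.0000 0.0000]
Step 1: x=[5.0000 8.5000 14.0000 18.5000] v=[4.0000 -3.0000 0.0000 1.0000]
Step 2: x=[6.2500 8.0000 13.5000 19.2500] v=[2.5000 -1.0000 -1.0000 1.5000]
Step 3: x=[5.2500 9.3750 13.1250 19.6250] v=[-2.0000 2.7500 -0.7500 0.7500]
Step 4: x=[3.6875 10.5625 14.1250 19.2500] v=[-3.1250 2.3750 2.0000 -0.7500]
Step 5: x=[3.7188 10.0938 15.9063 18.8125] v=[0.0625 -0.9375 3.5625 -0.8750]
Step 6: x=[5.0782 9.3438 16.2344 19.4219] v=[2.7187 -1.5000 0.6562 1.2188]
Step 7: x=[6.0313 9.9063 14.7110 20.9376] v=[1.9061 1.1250 -3.0469 3.0313]
Step 8: x=[5.9062 10.9337 13.8985 21.8400] v=[-0.2502 2.0547 -1.6250 1.8047]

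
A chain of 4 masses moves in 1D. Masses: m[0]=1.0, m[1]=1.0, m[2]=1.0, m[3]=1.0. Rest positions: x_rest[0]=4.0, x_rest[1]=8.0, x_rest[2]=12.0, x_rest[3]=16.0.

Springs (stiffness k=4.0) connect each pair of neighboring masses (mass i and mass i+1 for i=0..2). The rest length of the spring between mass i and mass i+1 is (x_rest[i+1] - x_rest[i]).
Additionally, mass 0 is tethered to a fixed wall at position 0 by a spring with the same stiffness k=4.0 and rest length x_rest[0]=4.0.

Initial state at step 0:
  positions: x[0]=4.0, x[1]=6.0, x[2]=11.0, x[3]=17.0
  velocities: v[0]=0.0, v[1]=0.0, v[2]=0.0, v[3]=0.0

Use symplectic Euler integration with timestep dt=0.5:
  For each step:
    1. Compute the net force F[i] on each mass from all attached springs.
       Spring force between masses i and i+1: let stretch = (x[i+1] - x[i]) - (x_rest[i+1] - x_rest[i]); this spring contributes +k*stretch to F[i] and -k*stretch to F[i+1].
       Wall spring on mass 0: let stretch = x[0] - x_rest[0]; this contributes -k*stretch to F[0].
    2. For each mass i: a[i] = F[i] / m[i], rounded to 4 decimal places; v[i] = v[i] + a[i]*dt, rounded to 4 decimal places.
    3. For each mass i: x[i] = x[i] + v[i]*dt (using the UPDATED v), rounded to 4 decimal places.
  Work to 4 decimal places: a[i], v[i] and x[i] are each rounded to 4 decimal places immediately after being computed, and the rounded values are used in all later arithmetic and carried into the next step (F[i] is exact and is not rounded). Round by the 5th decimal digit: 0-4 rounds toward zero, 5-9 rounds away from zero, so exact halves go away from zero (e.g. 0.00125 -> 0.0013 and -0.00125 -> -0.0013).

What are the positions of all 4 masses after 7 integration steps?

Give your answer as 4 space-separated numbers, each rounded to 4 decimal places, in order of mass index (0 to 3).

Step 0: x=[4.0000 6.0000 11.0000 17.0000] v=[0.0000 0.0000 0.0000 0.0000]
Step 1: x=[2.0000 9.0000 12.0000 15.0000] v=[-4.0000 6.0000 2.0000 -4.0000]
Step 2: x=[5.0000 8.0000 13.0000 14.0000] v=[6.0000 -2.0000 2.0000 -2.0000]
Step 3: x=[6.0000 9.0000 10.0000 16.0000] v=[2.0000 2.0000 -6.0000 4.0000]
Step 4: x=[4.0000 8.0000 12.0000 16.0000] v=[-4.0000 -2.0000 4.0000 0.0000]
Step 5: x=[2.0000 7.0000 14.0000 16.0000] v=[-4.0000 -2.0000 4.0000 0.0000]
Step 6: x=[3.0000 8.0000 11.0000 18.0000] v=[2.0000 2.0000 -6.0000 4.0000]
Step 7: x=[6.0000 7.0000 12.0000 17.0000] v=[6.0000 -2.0000 2.0000 -2.0000]

Answer: 6.0000 7.0000 12.0000 17.0000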